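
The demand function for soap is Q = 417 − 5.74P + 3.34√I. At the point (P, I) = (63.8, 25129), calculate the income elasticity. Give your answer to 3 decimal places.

At P = 63.8, I = 25129: Q = 580.249.
Holding P constant, ∂Q/∂I = 3.34/(2√I) = 0.0105349.
η_I = (∂Q/∂I)·(I/Q) = 0.0105349 × (25129/580.249) = 0.456.

0.456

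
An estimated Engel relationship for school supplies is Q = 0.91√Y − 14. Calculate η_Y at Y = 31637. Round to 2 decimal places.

At Y = 31637: Q = 147.860.
dQ/dY = 0.91/(2√Y) = 0.00255808 at this income.
η = (dQ/dY)·(Y/Q) = 0.00255808 × (31637/147.860) = 0.55.

0.55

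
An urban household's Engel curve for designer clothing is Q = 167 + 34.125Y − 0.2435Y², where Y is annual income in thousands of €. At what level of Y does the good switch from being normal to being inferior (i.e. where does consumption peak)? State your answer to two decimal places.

70.07

dQ/dY = 34.125 − 0.487Y.
The good is inferior where dQ/dY < 0. Setting dQ/dY = 0 gives Y = 34.125 / 0.487 = 70.07.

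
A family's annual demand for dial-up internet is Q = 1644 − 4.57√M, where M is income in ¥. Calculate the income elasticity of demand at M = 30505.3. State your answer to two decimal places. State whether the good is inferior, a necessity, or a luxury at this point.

At M = 30505.3: Q = 845.814.
dQ/dM = -4.57/(2√M) = -0.0130827 at this income.
η = (dQ/dM)·(M/Q) = -0.0130827 × (30505.3/845.814) = -0.47.
Since η < 0, the good is an inferior good.

-0.47 (inferior good)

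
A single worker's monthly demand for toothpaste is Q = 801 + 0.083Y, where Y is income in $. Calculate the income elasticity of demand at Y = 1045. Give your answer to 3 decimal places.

At Y = 1045: Q = 887.735.
dQ/dY = 0.083.
η = (dQ/dY)·(Y/Q) = 0.083 × (1045/887.735) = 0.098.

0.098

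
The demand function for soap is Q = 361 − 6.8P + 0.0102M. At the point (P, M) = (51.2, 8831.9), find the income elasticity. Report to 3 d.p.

At P = 51.2, M = 8831.9: Q = 102.925.
Holding P constant, ∂Q/∂M = 0.0102.
η_M = (∂Q/∂M)·(M/Q) = 0.0102 × (8831.9/102.925) = 0.875.

0.875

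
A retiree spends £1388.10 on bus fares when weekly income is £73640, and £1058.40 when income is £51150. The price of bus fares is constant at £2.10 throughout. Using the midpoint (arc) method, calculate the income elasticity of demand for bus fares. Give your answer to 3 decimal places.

With a constant price, Q₁ = 1388.10/2.10 = 661.000 and Q₂ = 1058.40/2.10 = 504.000 (equivalently, work directly with expenditure since P cancels).
Midpoint %ΔQ = (1058.40 − 1388.10)/1223.25 = -0.26953; midpoint %ΔI = (51150 − 73640)/62395 = -0.36045.
η = -0.26953 / -0.36045 = 0.748.

0.748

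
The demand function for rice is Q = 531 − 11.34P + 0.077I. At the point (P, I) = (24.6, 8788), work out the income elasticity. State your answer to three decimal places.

0.729

At P = 24.6, I = 8788: Q = 928.712.
Holding P constant, ∂Q/∂I = 0.077.
η_I = (∂Q/∂I)·(I/Q) = 0.077 × (8788/928.712) = 0.729.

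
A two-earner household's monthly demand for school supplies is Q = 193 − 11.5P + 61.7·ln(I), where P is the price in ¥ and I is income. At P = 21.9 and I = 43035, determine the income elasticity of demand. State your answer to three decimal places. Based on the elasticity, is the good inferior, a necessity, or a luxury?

0.103 (necessity)

At P = 21.9, I = 43035: Q = 599.475.
Holding P constant, ∂Q/∂I = 61.7/I = 0.00143372.
η_I = (∂Q/∂I)·(I/Q) = 0.00143372 × (43035/599.475) = 0.103.
Since 0 < η < 1, this is a necessity.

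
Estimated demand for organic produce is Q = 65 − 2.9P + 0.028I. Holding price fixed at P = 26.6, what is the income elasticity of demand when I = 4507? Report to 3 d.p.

1.106

At P = 26.6, I = 4507: Q = 114.056.
Holding P constant, ∂Q/∂I = 0.028.
η_I = (∂Q/∂I)·(I/Q) = 0.028 × (4507/114.056) = 1.106.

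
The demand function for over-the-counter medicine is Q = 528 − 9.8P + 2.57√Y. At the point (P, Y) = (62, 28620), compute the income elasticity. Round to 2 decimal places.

0.61

At P = 62, Y = 28620: Q = 355.178.
Holding P constant, ∂Q/∂Y = 2.57/(2√Y) = 0.00759571.
η_Y = (∂Q/∂Y)·(Y/Q) = 0.00759571 × (28620/355.178) = 0.61.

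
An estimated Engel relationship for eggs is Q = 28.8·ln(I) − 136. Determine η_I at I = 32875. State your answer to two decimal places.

0.18

At I = 32875: Q = 163.533.
dQ/dI = 28.8/I = 0.000876046 at this income.
η = (dQ/dI)·(I/Q) = 0.000876046 × (32875/163.533) = 0.18.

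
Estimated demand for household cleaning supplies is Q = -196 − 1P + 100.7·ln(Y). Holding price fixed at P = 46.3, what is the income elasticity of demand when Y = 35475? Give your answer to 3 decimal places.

At P = 46.3, Y = 35475: Q = 812.692.
Holding P constant, ∂Q/∂Y = 100.7/Y = 0.00283862.
η_Y = (∂Q/∂Y)·(Y/Q) = 0.00283862 × (35475/812.692) = 0.124.

0.124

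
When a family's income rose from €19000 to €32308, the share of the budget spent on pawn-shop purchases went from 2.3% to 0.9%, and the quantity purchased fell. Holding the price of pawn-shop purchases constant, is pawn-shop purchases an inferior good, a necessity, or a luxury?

Quantity demanded falls as income rises, so η < 0.

inferior good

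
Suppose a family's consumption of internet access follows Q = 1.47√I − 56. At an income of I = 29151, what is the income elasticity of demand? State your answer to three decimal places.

0.644

At I = 29151: Q = 194.983.
dQ/dI = 1.47/(2√I) = 0.00430488 at this income.
η = (dQ/dI)·(I/Q) = 0.00430488 × (29151/194.983) = 0.644.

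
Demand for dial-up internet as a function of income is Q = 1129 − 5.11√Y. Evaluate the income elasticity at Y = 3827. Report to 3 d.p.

-0.194

At Y = 3827: Q = 812.881.
dQ/dY = -5.11/(2√Y) = -0.0413011 at this income.
η = (dQ/dY)·(Y/Q) = -0.0413011 × (3827/812.881) = -0.194.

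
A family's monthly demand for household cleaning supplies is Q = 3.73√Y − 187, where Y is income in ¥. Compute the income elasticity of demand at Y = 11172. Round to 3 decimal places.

At Y = 11172: Q = 207.252.
dQ/dY = 3.73/(2√Y) = 0.0176447 at this income.
η = (dQ/dY)·(Y/Q) = 0.0176447 × (11172/207.252) = 0.951.

0.951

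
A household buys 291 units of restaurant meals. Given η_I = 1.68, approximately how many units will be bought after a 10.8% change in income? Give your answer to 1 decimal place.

343.8

%ΔQ ≈ η × %ΔI = 1.68 × 10.8% = 18.144%.
New Q ≈ 291 × (1 + 0.18144) = 343.8.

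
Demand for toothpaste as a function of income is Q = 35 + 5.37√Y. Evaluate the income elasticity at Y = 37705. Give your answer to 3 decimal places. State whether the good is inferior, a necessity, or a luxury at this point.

At Y = 37705: Q = 1077.735.
dQ/dY = 5.37/(2√Y) = 0.0138275 at this income.
η = (dQ/dY)·(Y/Q) = 0.0138275 × (37705/1077.735) = 0.484.
Since 0 < η < 1, the good is a necessity.

0.484 (necessity)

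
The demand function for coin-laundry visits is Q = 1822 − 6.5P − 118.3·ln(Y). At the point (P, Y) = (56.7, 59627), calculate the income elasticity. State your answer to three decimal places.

-0.775

At P = 56.7, Y = 59627: Q = 152.639.
Holding P constant, ∂Q/∂Y = -118.3/Y = -0.001984.
η_Y = (∂Q/∂Y)·(Y/Q) = -0.001984 × (59627/152.639) = -0.775.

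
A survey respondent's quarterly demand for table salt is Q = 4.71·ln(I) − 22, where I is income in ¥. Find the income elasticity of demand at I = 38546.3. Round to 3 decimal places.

0.170

At I = 38546.3: Q = 27.736.
dQ/dI = 4.71/I = 0.000122191 at this income.
η = (dQ/dI)·(I/Q) = 0.000122191 × (38546.3/27.736) = 0.170.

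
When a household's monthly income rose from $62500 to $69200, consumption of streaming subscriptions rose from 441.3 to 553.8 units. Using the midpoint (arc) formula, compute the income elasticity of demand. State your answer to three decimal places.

ΔQ = 553.8 − 441.3 = 112.5; midpoint Q̄ = (441.3 + 553.8)/2 = 497.55.
ΔI = 69200 − 62500 = 6700; midpoint Ī = (62500 + 69200)/2 = 65850.
η = (ΔQ/Q̄) ÷ (ΔI/Ī) = (112.5/497.55) ÷ (6700/65850) = 2.222.

2.222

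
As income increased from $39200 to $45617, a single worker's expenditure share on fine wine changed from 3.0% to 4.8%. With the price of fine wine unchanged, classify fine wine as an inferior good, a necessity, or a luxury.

luxury

The budget share rises as income rises, so η > 1.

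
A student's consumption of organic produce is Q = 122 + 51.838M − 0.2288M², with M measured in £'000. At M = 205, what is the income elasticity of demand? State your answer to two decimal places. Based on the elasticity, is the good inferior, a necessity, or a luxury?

At M = 205: Q = 1133.4700.
dQ/dM = 51.838 − 0.4576M = -41.97000.
η = (dQ/dM)·(M/Q) = -41.97000 × (205/1133.4700) = -7.59.
η < 0 ⇒ inferior good.

-7.59 (inferior good)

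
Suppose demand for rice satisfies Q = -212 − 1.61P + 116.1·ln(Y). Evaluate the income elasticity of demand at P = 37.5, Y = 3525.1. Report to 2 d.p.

At P = 37.5, Y = 3525.1: Q = 675.891.
Holding P constant, ∂Q/∂Y = 116.1/Y = 0.0329352.
η_Y = (∂Q/∂Y)·(Y/Q) = 0.0329352 × (3525.1/675.891) = 0.17.

0.17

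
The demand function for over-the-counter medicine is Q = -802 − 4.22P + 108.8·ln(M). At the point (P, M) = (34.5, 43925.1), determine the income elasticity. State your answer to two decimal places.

0.50

At P = 34.5, M = 43925.1: Q = 215.508.
Holding P constant, ∂Q/∂M = 108.8/M = 0.00247694.
η_M = (∂Q/∂M)·(M/Q) = 0.00247694 × (43925.1/215.508) = 0.50.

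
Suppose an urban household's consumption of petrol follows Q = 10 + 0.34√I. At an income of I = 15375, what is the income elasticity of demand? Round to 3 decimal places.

At I = 15375: Q = 52.159.
dQ/dI = 0.34/(2√I) = 0.00137101 at this income.
η = (dQ/dI)·(I/Q) = 0.00137101 × (15375/52.159) = 0.404.

0.404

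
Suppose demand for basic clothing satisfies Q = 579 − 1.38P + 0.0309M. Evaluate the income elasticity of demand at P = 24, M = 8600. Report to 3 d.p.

At P = 24, M = 8600: Q = 811.620.
Holding P constant, ∂Q/∂M = 0.0309.
η_M = (∂Q/∂M)·(M/Q) = 0.0309 × (8600/811.620) = 0.327.

0.327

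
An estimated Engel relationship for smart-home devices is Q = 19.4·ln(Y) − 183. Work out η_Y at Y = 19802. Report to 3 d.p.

At Y = 19802: Q = 8.935.
dQ/dY = 19.4/Y = 0.000979699 at this income.
η = (dQ/dY)·(Y/Q) = 0.000979699 × (19802/8.935) = 2.171.

2.171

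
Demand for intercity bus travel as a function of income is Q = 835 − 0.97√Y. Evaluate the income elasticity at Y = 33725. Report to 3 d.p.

At Y = 33725: Q = 656.866.
dQ/dY = -0.97/(2√Y) = -0.00264098 at this income.
η = (dQ/dY)·(Y/Q) = -0.00264098 × (33725/656.866) = -0.136.

-0.136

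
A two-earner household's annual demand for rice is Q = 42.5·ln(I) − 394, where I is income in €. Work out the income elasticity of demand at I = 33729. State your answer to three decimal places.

At I = 33729: Q = 49.110.
dQ/dI = 42.5/I = 0.00126004 at this income.
η = (dQ/dI)·(I/Q) = 0.00126004 × (33729/49.110) = 0.865.

0.865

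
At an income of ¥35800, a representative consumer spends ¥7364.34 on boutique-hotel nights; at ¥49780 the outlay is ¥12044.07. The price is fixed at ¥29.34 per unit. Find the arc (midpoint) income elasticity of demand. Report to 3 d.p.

1.476

With a constant price, Q₁ = 7364.34/29.34 = 251.000 and Q₂ = 12044.07/29.34 = 410.500 (equivalently, work directly with expenditure since P cancels).
Midpoint %ΔQ = (12044.07 − 7364.34)/9704.21 = 0.48224; midpoint %ΔI = (49780 − 35800)/42790 = 0.32671.
η = 0.48224 / 0.32671 = 1.476.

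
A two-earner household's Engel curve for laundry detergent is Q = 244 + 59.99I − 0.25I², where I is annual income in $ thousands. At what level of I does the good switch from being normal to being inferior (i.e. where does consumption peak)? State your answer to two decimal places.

dQ/dI = 59.99 − 0.5I.
The good is inferior where dQ/dI < 0. Setting dQ/dI = 0 gives I = 59.99 / 0.5 = 119.98.

119.98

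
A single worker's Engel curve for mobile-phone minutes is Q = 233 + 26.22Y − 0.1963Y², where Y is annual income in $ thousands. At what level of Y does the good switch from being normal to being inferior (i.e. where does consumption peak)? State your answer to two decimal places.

dQ/dY = 26.22 − 0.3926Y.
The good is inferior where dQ/dY < 0. Setting dQ/dY = 0 gives Y = 26.22 / 0.3926 = 66.79.

66.79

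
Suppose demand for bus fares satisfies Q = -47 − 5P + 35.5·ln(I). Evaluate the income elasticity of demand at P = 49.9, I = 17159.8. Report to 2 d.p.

At P = 49.9, I = 17159.8: Q = 49.637.
Holding P constant, ∂Q/∂I = 35.5/I = 0.00206879.
η_I = (∂Q/∂I)·(I/Q) = 0.00206879 × (17159.8/49.637) = 0.72.

0.72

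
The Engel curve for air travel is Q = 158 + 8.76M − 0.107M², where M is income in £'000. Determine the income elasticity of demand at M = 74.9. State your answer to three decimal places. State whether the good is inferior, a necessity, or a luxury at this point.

-2.546 (inferior good)

At M = 74.9: Q = 213.8529.
dQ/dM = 8.76 − 0.214M = -7.26860.
η = (dQ/dM)·(M/Q) = -7.26860 × (74.9/213.8529) = -2.546.
η < 0 ⇒ inferior good.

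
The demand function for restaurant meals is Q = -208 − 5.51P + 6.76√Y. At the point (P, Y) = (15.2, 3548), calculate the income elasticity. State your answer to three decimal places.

1.815

At P = 15.2, Y = 3548: Q = 110.908.
Holding P constant, ∂Q/∂Y = 6.76/(2√Y) = 0.0567446.
η_Y = (∂Q/∂Y)·(Y/Q) = 0.0567446 × (3548/110.908) = 1.815.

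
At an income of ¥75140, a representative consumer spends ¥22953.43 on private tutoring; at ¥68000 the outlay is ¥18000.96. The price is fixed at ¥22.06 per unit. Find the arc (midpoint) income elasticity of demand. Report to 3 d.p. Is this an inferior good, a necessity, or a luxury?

With a constant price, Q₁ = 22953.43/22.06 = 1040.500 and Q₂ = 18000.96/22.06 = 816.000 (equivalently, work directly with expenditure since P cancels).
Midpoint %ΔQ = (18000.96 − 22953.43)/20477.20 = -0.24185; midpoint %ΔI = (68000 − 75140)/71570 = -0.09976.
η = -0.24185 / -0.09976 = 2.424.
η > 1 ⇒ luxury.

2.424 (luxury)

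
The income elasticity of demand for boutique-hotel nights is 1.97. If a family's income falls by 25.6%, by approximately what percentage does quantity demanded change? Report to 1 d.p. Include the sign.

%ΔQ ≈ η × %ΔI = 1.97 × (-25.6%) = -50.4%.

-50.4%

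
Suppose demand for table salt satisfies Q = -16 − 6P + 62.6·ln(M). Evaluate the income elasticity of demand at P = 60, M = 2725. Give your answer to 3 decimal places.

At P = 60, M = 2725: Q = 119.180.
Holding P constant, ∂Q/∂M = 62.6/M = 0.0229725.
η_M = (∂Q/∂M)·(M/Q) = 0.0229725 × (2725/119.180) = 0.525.

0.525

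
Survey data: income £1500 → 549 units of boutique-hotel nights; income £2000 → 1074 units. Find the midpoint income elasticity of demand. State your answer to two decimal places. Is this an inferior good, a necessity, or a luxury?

2.26 (luxury)

ΔQ = 1074 − 549 = 525; midpoint Q̄ = (549 + 1074)/2 = 811.5.
ΔI = 2000 − 1500 = 500; midpoint Ī = (1500 + 2000)/2 = 1750.
η = (ΔQ/Q̄) ÷ (ΔI/Ī) = (525/811.5) ÷ (500/1750) = 2.26.
η > 1 ⇒ luxury.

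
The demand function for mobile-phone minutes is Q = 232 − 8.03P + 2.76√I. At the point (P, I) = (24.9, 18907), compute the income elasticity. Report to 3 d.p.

At P = 24.9, I = 18907: Q = 411.561.
Holding P constant, ∂Q/∂I = 2.76/(2√I) = 0.0100362.
η_I = (∂Q/∂I)·(I/Q) = 0.0100362 × (18907/411.561) = 0.461.

0.461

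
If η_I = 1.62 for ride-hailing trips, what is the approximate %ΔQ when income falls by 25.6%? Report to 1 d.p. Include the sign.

%ΔQ ≈ η × %ΔI = 1.62 × (-25.6%) = -41.5%.

-41.5%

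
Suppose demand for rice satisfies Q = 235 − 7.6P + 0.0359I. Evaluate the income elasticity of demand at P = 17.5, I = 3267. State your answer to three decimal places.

0.535

At P = 17.5, I = 3267: Q = 219.285.
Holding P constant, ∂Q/∂I = 0.0359.
η_I = (∂Q/∂I)·(I/Q) = 0.0359 × (3267/219.285) = 0.535.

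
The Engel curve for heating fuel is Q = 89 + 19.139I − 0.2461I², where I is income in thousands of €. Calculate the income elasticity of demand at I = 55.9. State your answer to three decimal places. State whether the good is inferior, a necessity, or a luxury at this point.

At I = 55.9: Q = 389.8544.
dQ/dI = 19.139 − 0.4922I = -8.37498.
η = (dQ/dI)·(I/Q) = -8.37498 × (55.9/389.8544) = -1.201.
η < 0 ⇒ inferior good.

-1.201 (inferior good)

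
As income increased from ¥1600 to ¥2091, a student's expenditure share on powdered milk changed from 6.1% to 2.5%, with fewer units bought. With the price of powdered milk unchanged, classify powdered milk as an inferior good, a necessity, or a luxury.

inferior good

Quantity demanded falls as income rises, so η < 0.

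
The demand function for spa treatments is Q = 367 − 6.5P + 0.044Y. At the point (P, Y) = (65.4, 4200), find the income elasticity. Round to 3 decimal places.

1.459

At P = 65.4, Y = 4200: Q = 126.700.
Holding P constant, ∂Q/∂Y = 0.044.
η_Y = (∂Q/∂Y)·(Y/Q) = 0.044 × (4200/126.700) = 1.459.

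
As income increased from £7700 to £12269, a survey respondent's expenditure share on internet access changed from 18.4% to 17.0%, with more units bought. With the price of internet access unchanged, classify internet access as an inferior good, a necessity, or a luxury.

necessity

Quantity rises but the budget share falls as income rises, so 0 < η < 1.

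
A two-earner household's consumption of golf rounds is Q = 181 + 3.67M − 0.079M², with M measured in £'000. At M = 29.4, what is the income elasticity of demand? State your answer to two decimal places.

-0.13

At M = 29.4: Q = 220.6136.
dQ/dM = 3.67 − 0.158M = -0.97520.
η = (dQ/dM)·(M/Q) = -0.97520 × (29.4/220.6136) = -0.13.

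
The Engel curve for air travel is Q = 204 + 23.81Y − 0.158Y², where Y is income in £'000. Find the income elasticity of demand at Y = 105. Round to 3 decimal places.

At Y = 105: Q = 962.1000.
dQ/dY = 23.81 − 0.316Y = -9.37000.
η = (dQ/dY)·(Y/Q) = -9.37000 × (105/962.1000) = -1.023.

-1.023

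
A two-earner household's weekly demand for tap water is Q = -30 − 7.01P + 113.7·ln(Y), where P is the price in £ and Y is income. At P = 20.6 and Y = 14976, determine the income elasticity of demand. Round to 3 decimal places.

At P = 20.6, Y = 14976: Q = 918.729.
Holding P constant, ∂Q/∂Y = 113.7/Y = 0.00759215.
η_Y = (∂Q/∂Y)·(Y/Q) = 0.00759215 × (14976/918.729) = 0.124.

0.124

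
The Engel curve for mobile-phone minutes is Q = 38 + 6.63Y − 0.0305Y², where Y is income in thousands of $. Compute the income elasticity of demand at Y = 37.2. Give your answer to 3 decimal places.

0.669

At Y = 37.2: Q = 242.4289.
dQ/dY = 6.63 − 0.061Y = 4.36080.
η = (dQ/dY)·(Y/Q) = 4.36080 × (37.2/242.4289) = 0.669.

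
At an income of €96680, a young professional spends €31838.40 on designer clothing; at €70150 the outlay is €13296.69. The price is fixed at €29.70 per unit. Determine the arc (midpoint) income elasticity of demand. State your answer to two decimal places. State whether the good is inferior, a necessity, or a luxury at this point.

2.58 (luxury)

With a constant price, Q₁ = 31838.40/29.70 = 1072.000 and Q₂ = 13296.69/29.70 = 447.700 (equivalently, work directly with expenditure since P cancels).
Midpoint %ΔQ = (13296.69 − 31838.40)/22567.55 = -0.82161; midpoint %ΔI = (70150 − 96680)/83415 = -0.31805.
η = -0.82161 / -0.31805 = 2.58.
η > 1 ⇒ luxury.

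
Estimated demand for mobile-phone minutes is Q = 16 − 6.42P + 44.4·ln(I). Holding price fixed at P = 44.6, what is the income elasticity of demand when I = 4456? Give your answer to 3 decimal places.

0.432

At P = 44.6, I = 4456: Q = 102.717.
Holding P constant, ∂Q/∂I = 44.4/I = 0.00996409.
η_I = (∂Q/∂I)·(I/Q) = 0.00996409 × (4456/102.717) = 0.432.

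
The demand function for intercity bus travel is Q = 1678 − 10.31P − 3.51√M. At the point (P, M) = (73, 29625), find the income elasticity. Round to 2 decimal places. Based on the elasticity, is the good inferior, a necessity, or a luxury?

-0.94 (inferior good)

At P = 73, M = 29625: Q = 321.232.
Holding P constant, ∂Q/∂M = -3.51/(2√M) = -0.0101964.
η_M = (∂Q/∂M)·(M/Q) = -0.0101964 × (29625/321.232) = -0.94.
Since η < 0, this is an inferior good.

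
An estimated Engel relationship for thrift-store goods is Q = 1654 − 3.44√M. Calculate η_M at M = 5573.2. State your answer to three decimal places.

At M = 5573.2: Q = 1397.191.
dQ/dM = -3.44/(2√M) = -0.0230397 at this income.
η = (dQ/dM)·(M/Q) = -0.0230397 × (5573.2/1397.191) = -0.092.

-0.092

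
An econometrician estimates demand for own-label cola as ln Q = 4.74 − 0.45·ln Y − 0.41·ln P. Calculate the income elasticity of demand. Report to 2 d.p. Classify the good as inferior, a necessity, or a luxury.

In a log-linear demand, the coefficient on ln Y is the income elasticity.
So η = -0.45.
η < 0 ⇒ inferior good.

-0.45 (inferior good)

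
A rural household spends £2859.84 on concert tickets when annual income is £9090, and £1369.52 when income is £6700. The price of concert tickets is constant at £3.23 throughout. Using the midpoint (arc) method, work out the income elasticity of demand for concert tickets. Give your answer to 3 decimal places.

2.328

With a constant price, Q₁ = 2859.84/3.23 = 885.399 and Q₂ = 1369.52/3.23 = 424.000 (equivalently, work directly with expenditure since P cancels).
Midpoint %ΔQ = (1369.52 − 2859.84)/2114.68 = -0.70475; midpoint %ΔI = (6700 − 9090)/7895 = -0.30272.
η = -0.70475 / -0.30272 = 2.328.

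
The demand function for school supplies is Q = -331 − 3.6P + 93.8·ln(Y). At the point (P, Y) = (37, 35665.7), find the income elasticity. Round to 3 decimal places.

At P = 37, Y = 35665.7: Q = 519.006.
Holding P constant, ∂Q/∂Y = 93.8/Y = 0.00262998.
η_Y = (∂Q/∂Y)·(Y/Q) = 0.00262998 × (35665.7/519.006) = 0.181.

0.181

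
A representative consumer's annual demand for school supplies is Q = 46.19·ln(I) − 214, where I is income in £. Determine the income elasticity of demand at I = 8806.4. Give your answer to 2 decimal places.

At I = 8806.4: Q = 205.555.
dQ/dI = 46.19/I = 0.00524505 at this income.
η = (dQ/dI)·(I/Q) = 0.00524505 × (8806.4/205.555) = 0.22.

0.22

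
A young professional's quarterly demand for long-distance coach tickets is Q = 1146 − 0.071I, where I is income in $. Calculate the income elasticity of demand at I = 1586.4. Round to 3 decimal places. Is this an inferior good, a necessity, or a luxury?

At I = 1586.4: Q = 1033.366.
dQ/dI = −0.071.
η = (dQ/dI)·(I/Q) = -0.071 × (1586.4/1033.366) = -0.109.
Since η < 0, the good is an inferior good.

-0.109 (inferior good)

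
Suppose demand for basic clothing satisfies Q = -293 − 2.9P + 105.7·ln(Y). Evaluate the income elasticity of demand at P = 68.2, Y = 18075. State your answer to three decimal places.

0.194

At P = 68.2, Y = 18075: Q = 545.322.
Holding P constant, ∂Q/∂Y = 105.7/Y = 0.00584786.
η_Y = (∂Q/∂Y)·(Y/Q) = 0.00584786 × (18075/545.322) = 0.194.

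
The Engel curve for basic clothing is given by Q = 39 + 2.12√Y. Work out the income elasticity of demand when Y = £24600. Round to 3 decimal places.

0.448

At Y = 24600: Q = 371.509.
dQ/dY = 2.12/(2√Y) = 0.00675831 at this income.
η = (dQ/dY)·(Y/Q) = 0.00675831 × (24600/371.509) = 0.448.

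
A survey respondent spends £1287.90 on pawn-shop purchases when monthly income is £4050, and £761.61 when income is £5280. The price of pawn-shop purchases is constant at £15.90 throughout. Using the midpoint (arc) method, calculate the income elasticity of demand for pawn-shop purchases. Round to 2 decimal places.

With a constant price, Q₁ = 1287.90/15.90 = 81.000 and Q₂ = 761.61/15.90 = 47.900 (equivalently, work directly with expenditure since P cancels).
Midpoint %ΔQ = (761.61 − 1287.90)/1024.76 = -0.51358; midpoint %ΔI = (5280 − 4050)/4665 = 0.26367.
η = -0.51358 / 0.26367 = -1.95.

-1.95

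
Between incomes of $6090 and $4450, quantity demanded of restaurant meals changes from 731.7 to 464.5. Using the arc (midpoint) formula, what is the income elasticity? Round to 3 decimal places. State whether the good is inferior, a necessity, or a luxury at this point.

ΔQ = 464.5 − 731.7 = -267.2; midpoint Q̄ = (731.7 + 464.5)/2 = 598.1.
ΔI = 4450 − 6090 = -1640; midpoint Ī = (6090 + 4450)/2 = 5270.
η = (ΔQ/Q̄) ÷ (ΔI/Ī) = (-267.2/598.1) ÷ (-1640/5270) = 1.436.
η > 1 ⇒ luxury.

1.436 (luxury)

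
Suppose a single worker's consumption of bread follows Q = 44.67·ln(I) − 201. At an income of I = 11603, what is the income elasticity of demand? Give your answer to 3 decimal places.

At I = 11603: Q = 217.067.
dQ/dI = 44.67/I = 0.00384987 at this income.
η = (dQ/dI)·(I/Q) = 0.00384987 × (11603/217.067) = 0.206.

0.206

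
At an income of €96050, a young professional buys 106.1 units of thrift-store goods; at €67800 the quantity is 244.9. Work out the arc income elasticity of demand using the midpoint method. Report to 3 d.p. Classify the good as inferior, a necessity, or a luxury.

ΔQ = 244.9 − 106.1 = 138.8; midpoint Q̄ = (106.1 + 244.9)/2 = 175.5.
ΔI = 67800 − 96050 = -28250; midpoint Ī = (96050 + 67800)/2 = 81925.
η = (ΔQ/Q̄) ÷ (ΔI/Ī) = (138.8/175.5) ÷ (-28250/81925) = -2.294.
η < 0 ⇒ inferior good.

-2.294 (inferior good)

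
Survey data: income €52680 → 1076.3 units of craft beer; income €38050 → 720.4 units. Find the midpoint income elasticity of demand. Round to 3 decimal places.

1.228

ΔQ = 720.4 − 1076.3 = -355.9; midpoint Q̄ = (1076.3 + 720.4)/2 = 898.35.
ΔI = 38050 − 52680 = -14630; midpoint Ī = (52680 + 38050)/2 = 45365.
η = (ΔQ/Q̄) ÷ (ΔI/Ī) = (-355.9/898.35) ÷ (-14630/45365) = 1.228.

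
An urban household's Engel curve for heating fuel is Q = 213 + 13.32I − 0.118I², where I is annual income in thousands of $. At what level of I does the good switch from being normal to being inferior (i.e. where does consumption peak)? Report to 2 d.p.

dQ/dI = 13.32 − 0.236I.
The good is inferior where dQ/dI < 0. Setting dQ/dI = 0 gives I = 13.32 / 0.236 = 56.44.

56.44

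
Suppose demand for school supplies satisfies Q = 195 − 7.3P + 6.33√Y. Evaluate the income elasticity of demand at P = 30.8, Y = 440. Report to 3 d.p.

0.645

At P = 30.8, Y = 440: Q = 102.939.
Holding P constant, ∂Q/∂Y = 6.33/(2√Y) = 0.150885.
η_Y = (∂Q/∂Y)·(Y/Q) = 0.150885 × (440/102.939) = 0.645.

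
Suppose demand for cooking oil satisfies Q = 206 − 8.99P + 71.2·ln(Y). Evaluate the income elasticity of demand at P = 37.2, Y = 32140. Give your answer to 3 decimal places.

0.117

At P = 37.2, Y = 32140: Q = 610.475.
Holding P constant, ∂Q/∂Y = 71.2/Y = 0.00221531.
η_Y = (∂Q/∂Y)·(Y/Q) = 0.00221531 × (32140/610.475) = 0.117.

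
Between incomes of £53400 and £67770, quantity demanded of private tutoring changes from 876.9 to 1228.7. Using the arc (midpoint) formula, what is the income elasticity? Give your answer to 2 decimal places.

ΔQ = 1228.7 − 876.9 = 351.8; midpoint Q̄ = (876.9 + 1228.7)/2 = 1052.8.
ΔI = 67770 − 53400 = 14370; midpoint Ī = (53400 + 67770)/2 = 60585.
η = (ΔQ/Q̄) ÷ (ΔI/Ī) = (351.8/1052.8) ÷ (14370/60585) = 1.41.

1.41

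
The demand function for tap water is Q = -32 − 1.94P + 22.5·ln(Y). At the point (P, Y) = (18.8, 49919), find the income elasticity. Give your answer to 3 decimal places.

0.129

At P = 18.8, Y = 49919: Q = 174.937.
Holding P constant, ∂Q/∂Y = 22.5/Y = 0.00045073.
η_Y = (∂Q/∂Y)·(Y/Q) = 0.00045073 × (49919/174.937) = 0.129.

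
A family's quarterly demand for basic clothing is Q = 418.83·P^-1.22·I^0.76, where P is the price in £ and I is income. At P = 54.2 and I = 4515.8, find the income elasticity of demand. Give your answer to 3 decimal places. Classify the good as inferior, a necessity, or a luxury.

For a multiplicative demand Q = A·P^α·I^β, the income elasticity is β everywhere.
Here β = 0.76, so η = 0.760.
Since 0 < η < 1, this is a necessity.

0.760 (necessity)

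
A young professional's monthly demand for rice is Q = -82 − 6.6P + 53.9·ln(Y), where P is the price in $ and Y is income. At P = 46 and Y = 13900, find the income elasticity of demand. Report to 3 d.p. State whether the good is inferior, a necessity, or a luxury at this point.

At P = 46, Y = 13900: Q = 128.587.
Holding P constant, ∂Q/∂Y = 53.9/Y = 0.0038777.
η_Y = (∂Q/∂Y)·(Y/Q) = 0.0038777 × (13900/128.587) = 0.419.
Since 0 < η < 1, this is a necessity.

0.419 (necessity)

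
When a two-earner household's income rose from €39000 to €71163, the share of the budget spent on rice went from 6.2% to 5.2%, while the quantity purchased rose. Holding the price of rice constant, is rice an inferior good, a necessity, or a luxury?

necessity

Quantity rises but the budget share falls as income rises, so 0 < η < 1.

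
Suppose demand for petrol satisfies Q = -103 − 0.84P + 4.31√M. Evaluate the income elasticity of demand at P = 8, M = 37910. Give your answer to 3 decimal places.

0.575

At P = 8, M = 37910: Q = 729.458.
Holding P constant, ∂Q/∂M = 4.31/(2√M) = 0.011068.
η_M = (∂Q/∂M)·(M/Q) = 0.011068 × (37910/729.458) = 0.575.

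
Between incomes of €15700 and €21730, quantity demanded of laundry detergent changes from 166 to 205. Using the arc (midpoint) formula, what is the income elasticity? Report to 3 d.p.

0.653

ΔQ = 205 − 166 = 39; midpoint Q̄ = (166 + 205)/2 = 185.5.
ΔI = 21730 − 15700 = 6030; midpoint Ī = (15700 + 21730)/2 = 18715.
η = (ΔQ/Q̄) ÷ (ΔI/Ī) = (39/185.5) ÷ (6030/18715) = 0.653.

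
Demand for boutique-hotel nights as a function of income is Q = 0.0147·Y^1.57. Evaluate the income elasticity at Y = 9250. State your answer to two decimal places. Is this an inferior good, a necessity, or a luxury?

1.57 (luxury)

For Q = A·Y^β the income elasticity is constant and equal to β.
Here β = 1.57, so η = 1.57.
Since η > 1, the good is a luxury.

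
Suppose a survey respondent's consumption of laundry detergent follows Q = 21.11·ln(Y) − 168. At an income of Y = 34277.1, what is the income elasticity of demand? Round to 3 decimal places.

At Y = 34277.1: Q = 52.436.
dQ/dY = 21.11/Y = 0.000615863 at this income.
η = (dQ/dY)·(Y/Q) = 0.000615863 × (34277.1/52.436) = 0.403.

0.403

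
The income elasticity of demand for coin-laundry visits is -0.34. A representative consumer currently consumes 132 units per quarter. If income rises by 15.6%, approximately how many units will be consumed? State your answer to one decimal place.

125.0

%ΔQ ≈ η × %ΔI = -0.34 × 15.6% = -5.304%.
New Q ≈ 132 × (1 − 0.05304) = 125.0.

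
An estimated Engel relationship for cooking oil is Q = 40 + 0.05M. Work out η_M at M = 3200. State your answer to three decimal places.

At M = 3200: Q = 200.000.
dQ/dM = 0.05.
η = (dQ/dM)·(M/Q) = 0.05 × (3200/200.000) = 0.800.

0.800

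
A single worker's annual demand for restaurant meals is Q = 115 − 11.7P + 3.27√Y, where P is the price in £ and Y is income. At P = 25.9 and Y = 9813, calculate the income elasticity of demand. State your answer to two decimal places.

At P = 25.9, Y = 9813: Q = 135.898.
Holding P constant, ∂Q/∂Y = 3.27/(2√Y) = 0.0165051.
η_Y = (∂Q/∂Y)·(Y/Q) = 0.0165051 × (9813/135.898) = 1.19.

1.19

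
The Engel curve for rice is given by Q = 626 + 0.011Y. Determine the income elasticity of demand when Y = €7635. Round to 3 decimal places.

At Y = 7635: Q = 709.985.
dQ/dY = 0.011.
η = (dQ/dY)·(Y/Q) = 0.011 × (7635/709.985) = 0.118.

0.118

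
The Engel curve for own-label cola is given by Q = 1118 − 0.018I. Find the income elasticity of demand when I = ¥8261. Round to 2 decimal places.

At I = 8261: Q = 969.302.
dQ/dI = −0.018.
η = (dQ/dI)·(I/Q) = -0.018 × (8261/969.302) = -0.15.

-0.15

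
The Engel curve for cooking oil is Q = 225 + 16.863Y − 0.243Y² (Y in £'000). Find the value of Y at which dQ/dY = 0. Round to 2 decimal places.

34.70

dQ/dY = 16.863 − 0.486Y.
The good is inferior where dQ/dY < 0. Setting dQ/dY = 0 gives Y = 16.863 / 0.486 = 34.70.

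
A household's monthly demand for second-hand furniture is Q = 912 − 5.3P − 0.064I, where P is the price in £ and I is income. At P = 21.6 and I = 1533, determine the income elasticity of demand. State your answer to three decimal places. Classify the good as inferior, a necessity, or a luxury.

At P = 21.6, I = 1533: Q = 699.408.
Holding P constant, ∂Q/∂I = −0.064.
η_I = (∂Q/∂I)·(I/Q) = -0.064 × (1533/699.408) = -0.140.
Since η < 0, this is an inferior good.

-0.140 (inferior good)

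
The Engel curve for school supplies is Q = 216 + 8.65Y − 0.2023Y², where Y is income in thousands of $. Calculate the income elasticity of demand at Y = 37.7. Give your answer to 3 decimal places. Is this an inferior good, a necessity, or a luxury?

-0.978 (inferior good)

At Y = 37.7: Q = 254.5780.
dQ/dY = 8.65 − 0.4046Y = -6.60342.
η = (dQ/dY)·(Y/Q) = -6.60342 × (37.7/254.5780) = -0.978.
η < 0 ⇒ inferior good.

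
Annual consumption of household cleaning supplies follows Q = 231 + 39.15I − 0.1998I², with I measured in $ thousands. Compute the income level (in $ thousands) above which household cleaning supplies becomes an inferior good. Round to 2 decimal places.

dQ/dI = 39.15 − 0.3996I.
The good is inferior where dQ/dI < 0. Setting dQ/dI = 0 gives I = 39.15 / 0.3996 = 97.97.

97.97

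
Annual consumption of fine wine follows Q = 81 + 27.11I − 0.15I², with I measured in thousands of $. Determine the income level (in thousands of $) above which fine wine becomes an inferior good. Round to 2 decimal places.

dQ/dI = 27.11 − 0.3I.
The good is inferior where dQ/dI < 0. Setting dQ/dI = 0 gives I = 27.11 / 0.3 = 90.37.

90.37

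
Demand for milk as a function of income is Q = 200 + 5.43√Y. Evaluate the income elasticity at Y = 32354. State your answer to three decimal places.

0.415

At Y = 32354: Q = 1176.706.
dQ/dY = 5.43/(2√Y) = 0.0150941 at this income.
η = (dQ/dY)·(Y/Q) = 0.0150941 × (32354/1176.706) = 0.415.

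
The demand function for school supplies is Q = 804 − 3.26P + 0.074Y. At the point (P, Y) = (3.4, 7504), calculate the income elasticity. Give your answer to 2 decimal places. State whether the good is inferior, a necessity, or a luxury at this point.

0.41 (necessity)

At P = 3.4, Y = 7504: Q = 1348.212.
Holding P constant, ∂Q/∂Y = 0.074.
η_Y = (∂Q/∂Y)·(Y/Q) = 0.074 × (7504/1348.212) = 0.41.
Since 0 < η < 1, this is a necessity.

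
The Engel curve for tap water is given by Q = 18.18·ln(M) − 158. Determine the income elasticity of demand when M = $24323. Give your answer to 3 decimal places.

0.710

At M = 24323: Q = 25.603.
dQ/dM = 18.18/M = 0.000747441 at this income.
η = (dQ/dM)·(M/Q) = 0.000747441 × (24323/25.603) = 0.710.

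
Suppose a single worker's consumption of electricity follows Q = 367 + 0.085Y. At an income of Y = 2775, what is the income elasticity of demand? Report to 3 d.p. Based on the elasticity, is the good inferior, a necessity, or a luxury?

At Y = 2775: Q = 602.875.
dQ/dY = 0.085.
η = (dQ/dY)·(Y/Q) = 0.085 × (2775/602.875) = 0.391.
Since 0 < η < 1, the good is a necessity.

0.391 (necessity)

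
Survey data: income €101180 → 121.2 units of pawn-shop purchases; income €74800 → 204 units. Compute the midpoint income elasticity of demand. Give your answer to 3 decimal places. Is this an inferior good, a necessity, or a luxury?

-1.699 (inferior good)

ΔQ = 204 − 121.2 = 82.8; midpoint Q̄ = (121.2 + 204)/2 = 162.6.
ΔI = 74800 − 101180 = -26380; midpoint Ī = (101180 + 74800)/2 = 87990.
η = (ΔQ/Q̄) ÷ (ΔI/Ī) = (82.8/162.6) ÷ (-26380/87990) = -1.699.
η < 0 ⇒ inferior good.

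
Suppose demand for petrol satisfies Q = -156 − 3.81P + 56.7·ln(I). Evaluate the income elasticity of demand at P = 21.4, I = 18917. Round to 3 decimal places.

0.177

At P = 21.4, I = 18917: Q = 320.837.
Holding P constant, ∂Q/∂I = 56.7/I = 0.0029973.
η_I = (∂Q/∂I)·(I/Q) = 0.0029973 × (18917/320.837) = 0.177.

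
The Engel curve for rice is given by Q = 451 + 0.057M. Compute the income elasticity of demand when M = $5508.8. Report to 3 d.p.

0.410

At M = 5508.8: Q = 765.002.
dQ/dM = 0.057.
η = (dQ/dM)·(M/Q) = 0.057 × (5508.8/765.002) = 0.410.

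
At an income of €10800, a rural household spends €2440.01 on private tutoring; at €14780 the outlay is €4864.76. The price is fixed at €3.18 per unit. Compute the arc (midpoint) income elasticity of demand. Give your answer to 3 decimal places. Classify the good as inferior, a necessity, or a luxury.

With a constant price, Q₁ = 2440.01/3.18 = 767.299 and Q₂ = 4864.76/3.18 = 1529.799 (equivalently, work directly with expenditure since P cancels).
Midpoint %ΔQ = (4864.76 − 2440.01)/3652.39 = 0.66388; midpoint %ΔI = (14780 − 10800)/12790 = 0.31118.
η = 0.66388 / 0.31118 = 2.133.
η > 1 ⇒ luxury.

2.133 (luxury)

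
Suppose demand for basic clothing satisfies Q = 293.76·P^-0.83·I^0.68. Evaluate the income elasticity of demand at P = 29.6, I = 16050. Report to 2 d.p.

0.68

For a multiplicative demand Q = A·P^α·I^β, the income elasticity is β everywhere.
Here β = 0.68, so η = 0.68.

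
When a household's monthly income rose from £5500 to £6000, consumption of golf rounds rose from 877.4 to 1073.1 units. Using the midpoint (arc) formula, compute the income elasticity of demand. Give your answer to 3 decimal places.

2.308

ΔQ = 1073.1 − 877.4 = 195.7; midpoint Q̄ = (877.4 + 1073.1)/2 = 975.25.
ΔI = 6000 − 5500 = 500; midpoint Ī = (5500 + 6000)/2 = 5750.
η = (ΔQ/Q̄) ÷ (ΔI/Ī) = (195.7/975.25) ÷ (500/5750) = 2.308.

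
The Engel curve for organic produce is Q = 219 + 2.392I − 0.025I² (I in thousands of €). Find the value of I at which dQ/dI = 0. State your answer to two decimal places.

dQ/dI = 2.392 − 0.05I.
The good is inferior where dQ/dI < 0. Setting dQ/dI = 0 gives I = 2.392 / 0.05 = 47.84.

47.84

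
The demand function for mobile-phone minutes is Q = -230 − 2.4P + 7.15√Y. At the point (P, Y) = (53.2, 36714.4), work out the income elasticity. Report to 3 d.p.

0.677

At P = 53.2, Y = 36714.4: Q = 1012.332.
Holding P constant, ∂Q/∂Y = 7.15/(2√Y) = 0.0186577.
η_Y = (∂Q/∂Y)·(Y/Q) = 0.0186577 × (36714.4/1012.332) = 0.677.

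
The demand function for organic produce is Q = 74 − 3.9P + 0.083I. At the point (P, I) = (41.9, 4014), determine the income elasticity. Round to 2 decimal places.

1.37

At P = 41.9, I = 4014: Q = 243.752.
Holding P constant, ∂Q/∂I = 0.083.
η_I = (∂Q/∂I)·(I/Q) = 0.083 × (4014/243.752) = 1.37.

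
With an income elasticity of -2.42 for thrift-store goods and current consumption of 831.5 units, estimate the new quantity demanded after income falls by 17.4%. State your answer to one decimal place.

%ΔQ ≈ η × %ΔI = -2.42 × (-17.4%) = 42.108%.
New Q ≈ 831.5 × (1 + 0.42108) = 1181.6.

1181.6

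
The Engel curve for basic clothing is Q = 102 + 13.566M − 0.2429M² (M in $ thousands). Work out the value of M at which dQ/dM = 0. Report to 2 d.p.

dQ/dM = 13.566 − 0.4858M.
The good is inferior where dQ/dM < 0. Setting dQ/dM = 0 gives M = 13.566 / 0.4858 = 27.93.

27.93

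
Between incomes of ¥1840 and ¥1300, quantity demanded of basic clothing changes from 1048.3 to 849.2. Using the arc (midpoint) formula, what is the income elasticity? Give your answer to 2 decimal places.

ΔQ = 849.2 − 1048.3 = -199.1; midpoint Q̄ = (1048.3 + 849.2)/2 = 948.75.
ΔI = 1300 − 1840 = -540; midpoint Ī = (1840 + 1300)/2 = 1570.
η = (ΔQ/Q̄) ÷ (ΔI/Ī) = (-199.1/948.75) ÷ (-540/1570) = 0.61.

0.61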